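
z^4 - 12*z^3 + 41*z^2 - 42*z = z*(z - 7)*(z - 3)*(z - 2)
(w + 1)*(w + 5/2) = w^2 + 7*w/2 + 5/2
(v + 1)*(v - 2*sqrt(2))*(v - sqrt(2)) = v^3 - 3*sqrt(2)*v^2 + v^2 - 3*sqrt(2)*v + 4*v + 4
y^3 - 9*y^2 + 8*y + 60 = (y - 6)*(y - 5)*(y + 2)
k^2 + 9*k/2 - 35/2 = (k - 5/2)*(k + 7)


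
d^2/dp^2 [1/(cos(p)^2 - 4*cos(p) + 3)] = (-4*sin(p)^4 + 6*sin(p)^2 - 27*cos(p) + 3*cos(3*p) + 24)/((cos(p) - 3)^3*(cos(p) - 1)^3)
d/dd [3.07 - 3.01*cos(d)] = 3.01*sin(d)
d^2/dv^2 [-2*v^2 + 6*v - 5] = -4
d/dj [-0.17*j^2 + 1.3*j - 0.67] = 1.3 - 0.34*j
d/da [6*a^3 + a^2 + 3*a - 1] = 18*a^2 + 2*a + 3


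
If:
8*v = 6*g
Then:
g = 4*v/3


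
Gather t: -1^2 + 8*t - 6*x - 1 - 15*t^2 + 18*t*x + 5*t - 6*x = -15*t^2 + t*(18*x + 13) - 12*x - 2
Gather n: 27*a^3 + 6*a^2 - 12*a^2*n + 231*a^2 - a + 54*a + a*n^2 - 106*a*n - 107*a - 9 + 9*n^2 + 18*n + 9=27*a^3 + 237*a^2 - 54*a + n^2*(a + 9) + n*(-12*a^2 - 106*a + 18)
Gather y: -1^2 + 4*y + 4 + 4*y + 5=8*y + 8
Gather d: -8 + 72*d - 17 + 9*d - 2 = 81*d - 27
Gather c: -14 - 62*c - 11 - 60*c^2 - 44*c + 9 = -60*c^2 - 106*c - 16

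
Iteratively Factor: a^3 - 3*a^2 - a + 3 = (a - 1)*(a^2 - 2*a - 3) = (a - 3)*(a - 1)*(a + 1)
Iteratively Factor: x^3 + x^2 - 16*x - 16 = (x + 4)*(x^2 - 3*x - 4) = (x + 1)*(x + 4)*(x - 4)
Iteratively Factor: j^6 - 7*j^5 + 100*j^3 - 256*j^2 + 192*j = (j)*(j^5 - 7*j^4 + 100*j^2 - 256*j + 192) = j*(j - 2)*(j^4 - 5*j^3 - 10*j^2 + 80*j - 96) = j*(j - 2)*(j + 4)*(j^3 - 9*j^2 + 26*j - 24) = j*(j - 4)*(j - 2)*(j + 4)*(j^2 - 5*j + 6) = j*(j - 4)*(j - 2)^2*(j + 4)*(j - 3)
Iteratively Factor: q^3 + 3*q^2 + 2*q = (q + 2)*(q^2 + q) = q*(q + 2)*(q + 1)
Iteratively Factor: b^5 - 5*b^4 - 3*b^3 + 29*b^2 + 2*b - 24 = (b - 1)*(b^4 - 4*b^3 - 7*b^2 + 22*b + 24) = (b - 3)*(b - 1)*(b^3 - b^2 - 10*b - 8) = (b - 4)*(b - 3)*(b - 1)*(b^2 + 3*b + 2) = (b - 4)*(b - 3)*(b - 1)*(b + 1)*(b + 2)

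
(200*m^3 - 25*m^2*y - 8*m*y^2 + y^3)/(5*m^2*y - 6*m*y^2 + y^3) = (-40*m^2 - 3*m*y + y^2)/(y*(-m + y))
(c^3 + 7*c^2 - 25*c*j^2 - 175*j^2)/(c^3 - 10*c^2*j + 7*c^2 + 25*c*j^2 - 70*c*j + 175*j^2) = (c + 5*j)/(c - 5*j)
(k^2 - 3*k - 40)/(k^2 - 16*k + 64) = (k + 5)/(k - 8)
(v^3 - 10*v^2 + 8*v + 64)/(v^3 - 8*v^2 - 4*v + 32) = (v - 4)/(v - 2)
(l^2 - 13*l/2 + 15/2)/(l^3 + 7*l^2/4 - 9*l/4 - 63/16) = 8*(l - 5)/(8*l^2 + 26*l + 21)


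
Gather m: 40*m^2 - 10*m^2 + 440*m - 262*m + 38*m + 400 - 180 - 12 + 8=30*m^2 + 216*m + 216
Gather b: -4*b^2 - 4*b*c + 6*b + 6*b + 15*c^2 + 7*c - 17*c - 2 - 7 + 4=-4*b^2 + b*(12 - 4*c) + 15*c^2 - 10*c - 5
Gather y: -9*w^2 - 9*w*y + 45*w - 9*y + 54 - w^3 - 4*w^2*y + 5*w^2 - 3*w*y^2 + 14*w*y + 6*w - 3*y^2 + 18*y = -w^3 - 4*w^2 + 51*w + y^2*(-3*w - 3) + y*(-4*w^2 + 5*w + 9) + 54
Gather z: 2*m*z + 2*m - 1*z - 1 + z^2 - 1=2*m + z^2 + z*(2*m - 1) - 2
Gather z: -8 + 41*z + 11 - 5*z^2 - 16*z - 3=-5*z^2 + 25*z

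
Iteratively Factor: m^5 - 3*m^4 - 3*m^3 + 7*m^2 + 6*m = (m - 2)*(m^4 - m^3 - 5*m^2 - 3*m) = (m - 2)*(m + 1)*(m^3 - 2*m^2 - 3*m) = (m - 2)*(m + 1)^2*(m^2 - 3*m) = (m - 3)*(m - 2)*(m + 1)^2*(m)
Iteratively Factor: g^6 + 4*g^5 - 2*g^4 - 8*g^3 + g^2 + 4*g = (g + 4)*(g^5 - 2*g^3 + g) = (g + 1)*(g + 4)*(g^4 - g^3 - g^2 + g) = (g + 1)^2*(g + 4)*(g^3 - 2*g^2 + g) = (g - 1)*(g + 1)^2*(g + 4)*(g^2 - g) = g*(g - 1)*(g + 1)^2*(g + 4)*(g - 1)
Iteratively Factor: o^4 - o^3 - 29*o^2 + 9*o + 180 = (o - 3)*(o^3 + 2*o^2 - 23*o - 60) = (o - 5)*(o - 3)*(o^2 + 7*o + 12) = (o - 5)*(o - 3)*(o + 3)*(o + 4)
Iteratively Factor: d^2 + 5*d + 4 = (d + 1)*(d + 4)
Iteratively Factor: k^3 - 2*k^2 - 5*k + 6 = (k - 1)*(k^2 - k - 6) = (k - 1)*(k + 2)*(k - 3)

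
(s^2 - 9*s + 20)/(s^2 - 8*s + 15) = (s - 4)/(s - 3)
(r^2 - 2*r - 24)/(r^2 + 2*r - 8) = (r - 6)/(r - 2)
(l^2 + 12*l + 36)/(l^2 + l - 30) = (l + 6)/(l - 5)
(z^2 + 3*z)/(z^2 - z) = (z + 3)/(z - 1)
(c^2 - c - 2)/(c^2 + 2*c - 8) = (c + 1)/(c + 4)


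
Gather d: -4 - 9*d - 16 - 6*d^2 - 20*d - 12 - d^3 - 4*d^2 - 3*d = -d^3 - 10*d^2 - 32*d - 32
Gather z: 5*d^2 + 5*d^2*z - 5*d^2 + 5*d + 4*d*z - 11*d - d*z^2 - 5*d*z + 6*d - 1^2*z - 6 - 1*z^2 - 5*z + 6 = z^2*(-d - 1) + z*(5*d^2 - d - 6)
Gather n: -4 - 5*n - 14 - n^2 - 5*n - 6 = -n^2 - 10*n - 24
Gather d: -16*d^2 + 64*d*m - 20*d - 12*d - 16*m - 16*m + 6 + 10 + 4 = -16*d^2 + d*(64*m - 32) - 32*m + 20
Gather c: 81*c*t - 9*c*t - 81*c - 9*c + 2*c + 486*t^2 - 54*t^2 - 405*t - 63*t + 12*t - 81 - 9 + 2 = c*(72*t - 88) + 432*t^2 - 456*t - 88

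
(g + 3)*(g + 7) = g^2 + 10*g + 21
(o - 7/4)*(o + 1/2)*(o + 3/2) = o^3 + o^2/4 - 11*o/4 - 21/16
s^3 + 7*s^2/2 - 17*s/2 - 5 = (s - 2)*(s + 1/2)*(s + 5)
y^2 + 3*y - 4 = (y - 1)*(y + 4)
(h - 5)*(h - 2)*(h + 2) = h^3 - 5*h^2 - 4*h + 20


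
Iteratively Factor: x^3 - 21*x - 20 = (x + 1)*(x^2 - x - 20) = (x - 5)*(x + 1)*(x + 4)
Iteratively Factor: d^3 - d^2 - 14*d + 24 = (d - 3)*(d^2 + 2*d - 8) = (d - 3)*(d - 2)*(d + 4)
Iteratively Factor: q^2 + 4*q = (q + 4)*(q)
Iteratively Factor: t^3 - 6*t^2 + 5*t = (t - 1)*(t^2 - 5*t) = (t - 5)*(t - 1)*(t)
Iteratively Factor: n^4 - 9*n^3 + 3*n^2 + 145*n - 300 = (n - 3)*(n^3 - 6*n^2 - 15*n + 100) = (n - 5)*(n - 3)*(n^2 - n - 20) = (n - 5)*(n - 3)*(n + 4)*(n - 5)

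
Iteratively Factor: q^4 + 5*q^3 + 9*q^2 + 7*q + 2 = (q + 1)*(q^3 + 4*q^2 + 5*q + 2) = (q + 1)^2*(q^2 + 3*q + 2) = (q + 1)^3*(q + 2)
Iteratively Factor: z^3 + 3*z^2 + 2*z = (z + 1)*(z^2 + 2*z) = (z + 1)*(z + 2)*(z)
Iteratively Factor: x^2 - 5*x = (x - 5)*(x)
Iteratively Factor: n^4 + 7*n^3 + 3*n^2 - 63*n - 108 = (n + 3)*(n^3 + 4*n^2 - 9*n - 36) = (n - 3)*(n + 3)*(n^2 + 7*n + 12) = (n - 3)*(n + 3)^2*(n + 4)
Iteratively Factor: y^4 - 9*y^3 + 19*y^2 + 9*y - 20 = (y - 5)*(y^3 - 4*y^2 - y + 4) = (y - 5)*(y - 4)*(y^2 - 1) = (y - 5)*(y - 4)*(y + 1)*(y - 1)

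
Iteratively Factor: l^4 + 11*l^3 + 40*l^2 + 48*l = (l)*(l^3 + 11*l^2 + 40*l + 48) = l*(l + 4)*(l^2 + 7*l + 12) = l*(l + 3)*(l + 4)*(l + 4)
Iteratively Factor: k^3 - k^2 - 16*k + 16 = (k - 4)*(k^2 + 3*k - 4) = (k - 4)*(k + 4)*(k - 1)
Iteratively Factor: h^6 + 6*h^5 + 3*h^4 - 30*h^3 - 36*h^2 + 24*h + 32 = (h + 2)*(h^5 + 4*h^4 - 5*h^3 - 20*h^2 + 4*h + 16) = (h + 2)^2*(h^4 + 2*h^3 - 9*h^2 - 2*h + 8) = (h + 1)*(h + 2)^2*(h^3 + h^2 - 10*h + 8) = (h - 2)*(h + 1)*(h + 2)^2*(h^2 + 3*h - 4) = (h - 2)*(h + 1)*(h + 2)^2*(h + 4)*(h - 1)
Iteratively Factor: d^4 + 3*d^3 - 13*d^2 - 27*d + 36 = (d - 3)*(d^3 + 6*d^2 + 5*d - 12) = (d - 3)*(d + 3)*(d^2 + 3*d - 4) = (d - 3)*(d - 1)*(d + 3)*(d + 4)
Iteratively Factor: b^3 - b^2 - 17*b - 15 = (b + 1)*(b^2 - 2*b - 15) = (b - 5)*(b + 1)*(b + 3)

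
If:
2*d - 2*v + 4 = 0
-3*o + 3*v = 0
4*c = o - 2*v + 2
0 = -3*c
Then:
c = 0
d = 0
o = 2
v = 2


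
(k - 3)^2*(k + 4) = k^3 - 2*k^2 - 15*k + 36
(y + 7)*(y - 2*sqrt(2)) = y^2 - 2*sqrt(2)*y + 7*y - 14*sqrt(2)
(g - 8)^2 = g^2 - 16*g + 64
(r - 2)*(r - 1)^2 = r^3 - 4*r^2 + 5*r - 2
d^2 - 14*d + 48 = (d - 8)*(d - 6)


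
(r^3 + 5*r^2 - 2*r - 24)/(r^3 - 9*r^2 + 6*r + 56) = (r^3 + 5*r^2 - 2*r - 24)/(r^3 - 9*r^2 + 6*r + 56)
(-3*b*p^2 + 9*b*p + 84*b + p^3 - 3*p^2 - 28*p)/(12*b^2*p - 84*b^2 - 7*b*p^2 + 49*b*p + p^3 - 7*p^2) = (p + 4)/(-4*b + p)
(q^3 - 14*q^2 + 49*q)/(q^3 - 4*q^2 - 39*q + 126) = q*(q - 7)/(q^2 + 3*q - 18)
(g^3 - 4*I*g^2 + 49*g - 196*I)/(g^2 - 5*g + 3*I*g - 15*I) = (g^3 - 4*I*g^2 + 49*g - 196*I)/(g^2 + g*(-5 + 3*I) - 15*I)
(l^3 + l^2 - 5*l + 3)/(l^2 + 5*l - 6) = (l^2 + 2*l - 3)/(l + 6)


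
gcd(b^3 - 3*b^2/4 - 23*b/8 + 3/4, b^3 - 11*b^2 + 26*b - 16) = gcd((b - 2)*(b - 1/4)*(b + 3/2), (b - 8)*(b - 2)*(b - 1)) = b - 2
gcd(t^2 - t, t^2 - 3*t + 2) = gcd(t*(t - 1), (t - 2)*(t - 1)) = t - 1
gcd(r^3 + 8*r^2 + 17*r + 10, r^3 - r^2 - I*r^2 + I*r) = 1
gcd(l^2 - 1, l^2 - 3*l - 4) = l + 1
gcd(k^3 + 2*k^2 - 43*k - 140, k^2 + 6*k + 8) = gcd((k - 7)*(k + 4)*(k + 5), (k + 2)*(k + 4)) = k + 4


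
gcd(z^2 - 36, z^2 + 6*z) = z + 6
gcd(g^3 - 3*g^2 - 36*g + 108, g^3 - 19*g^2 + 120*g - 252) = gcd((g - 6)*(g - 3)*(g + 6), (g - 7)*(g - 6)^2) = g - 6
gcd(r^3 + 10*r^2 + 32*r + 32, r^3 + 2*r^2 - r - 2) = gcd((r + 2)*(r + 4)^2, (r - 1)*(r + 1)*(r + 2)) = r + 2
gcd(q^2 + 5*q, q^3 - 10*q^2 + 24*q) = q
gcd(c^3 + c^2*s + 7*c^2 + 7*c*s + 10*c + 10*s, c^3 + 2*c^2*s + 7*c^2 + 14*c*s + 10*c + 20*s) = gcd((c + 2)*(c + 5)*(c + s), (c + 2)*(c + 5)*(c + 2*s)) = c^2 + 7*c + 10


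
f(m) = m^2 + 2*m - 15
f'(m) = 2*m + 2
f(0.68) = -13.18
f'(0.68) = 3.36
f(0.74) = -12.97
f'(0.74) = 3.48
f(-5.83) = 7.33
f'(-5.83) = -9.66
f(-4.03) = -6.82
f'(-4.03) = -6.06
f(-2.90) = -12.39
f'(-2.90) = -3.80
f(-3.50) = -9.75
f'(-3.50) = -5.00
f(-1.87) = -15.24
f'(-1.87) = -1.74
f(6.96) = 47.36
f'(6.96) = 15.92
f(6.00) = 33.00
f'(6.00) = 14.00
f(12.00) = 153.00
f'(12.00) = 26.00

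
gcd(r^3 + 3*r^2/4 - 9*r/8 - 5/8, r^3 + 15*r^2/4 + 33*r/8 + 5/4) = r^2 + 7*r/4 + 5/8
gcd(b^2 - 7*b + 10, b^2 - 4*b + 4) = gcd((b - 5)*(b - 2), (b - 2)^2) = b - 2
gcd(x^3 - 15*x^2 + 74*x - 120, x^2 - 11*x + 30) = x^2 - 11*x + 30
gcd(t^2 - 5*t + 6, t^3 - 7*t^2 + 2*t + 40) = 1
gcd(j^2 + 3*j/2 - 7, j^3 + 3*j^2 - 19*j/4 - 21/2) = j^2 + 3*j/2 - 7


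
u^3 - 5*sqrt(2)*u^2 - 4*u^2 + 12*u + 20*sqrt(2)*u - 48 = (u - 4)*(u - 3*sqrt(2))*(u - 2*sqrt(2))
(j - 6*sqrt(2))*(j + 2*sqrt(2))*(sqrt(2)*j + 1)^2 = 2*j^4 - 6*sqrt(2)*j^3 - 63*j^2 - 52*sqrt(2)*j - 24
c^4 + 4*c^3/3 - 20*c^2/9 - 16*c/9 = c*(c - 4/3)*(c + 2/3)*(c + 2)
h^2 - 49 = (h - 7)*(h + 7)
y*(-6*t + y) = -6*t*y + y^2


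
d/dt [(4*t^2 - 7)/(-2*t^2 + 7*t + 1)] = (28*t^2 - 20*t + 49)/(4*t^4 - 28*t^3 + 45*t^2 + 14*t + 1)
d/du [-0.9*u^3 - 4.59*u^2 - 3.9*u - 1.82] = -2.7*u^2 - 9.18*u - 3.9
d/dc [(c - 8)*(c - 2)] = 2*c - 10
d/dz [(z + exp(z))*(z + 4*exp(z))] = 5*z*exp(z) + 2*z + 8*exp(2*z) + 5*exp(z)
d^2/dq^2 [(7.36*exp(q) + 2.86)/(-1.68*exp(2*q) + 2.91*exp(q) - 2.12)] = (-20.772864*exp(4*q) - 68.269824*exp(3*q) + 199.22616*exp(2*q) - 28.879374*exp(q) - 50.722696)*exp(q)/(4.741632*exp(6*q) - 24.639552*exp(5*q) + 60.629688*exp(4*q) - 86.827707*exp(3*q) + 76.508892*exp(2*q) - 39.236112*exp(q) + 9.528128)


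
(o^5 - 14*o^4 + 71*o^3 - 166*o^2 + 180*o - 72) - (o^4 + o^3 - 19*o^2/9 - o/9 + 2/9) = o^5 - 15*o^4 + 70*o^3 - 1475*o^2/9 + 1621*o/9 - 650/9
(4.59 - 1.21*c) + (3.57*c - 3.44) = 2.36*c + 1.15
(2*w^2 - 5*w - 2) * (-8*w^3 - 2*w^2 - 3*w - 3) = -16*w^5 + 36*w^4 + 20*w^3 + 13*w^2 + 21*w + 6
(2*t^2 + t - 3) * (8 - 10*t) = -20*t^3 + 6*t^2 + 38*t - 24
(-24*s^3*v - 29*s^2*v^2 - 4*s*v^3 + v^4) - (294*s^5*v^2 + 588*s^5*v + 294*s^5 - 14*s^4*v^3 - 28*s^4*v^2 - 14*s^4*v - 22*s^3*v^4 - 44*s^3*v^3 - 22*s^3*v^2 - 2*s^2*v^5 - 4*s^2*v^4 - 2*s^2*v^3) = -294*s^5*v^2 - 588*s^5*v - 294*s^5 + 14*s^4*v^3 + 28*s^4*v^2 + 14*s^4*v + 22*s^3*v^4 + 44*s^3*v^3 + 22*s^3*v^2 - 24*s^3*v + 2*s^2*v^5 + 4*s^2*v^4 + 2*s^2*v^3 - 29*s^2*v^2 - 4*s*v^3 + v^4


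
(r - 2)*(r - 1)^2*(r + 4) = r^4 - 11*r^2 + 18*r - 8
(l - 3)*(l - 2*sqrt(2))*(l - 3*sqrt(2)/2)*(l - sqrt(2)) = l^4 - 9*sqrt(2)*l^3/2 - 3*l^3 + 13*l^2 + 27*sqrt(2)*l^2/2 - 39*l - 6*sqrt(2)*l + 18*sqrt(2)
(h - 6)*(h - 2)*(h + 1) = h^3 - 7*h^2 + 4*h + 12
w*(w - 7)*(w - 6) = w^3 - 13*w^2 + 42*w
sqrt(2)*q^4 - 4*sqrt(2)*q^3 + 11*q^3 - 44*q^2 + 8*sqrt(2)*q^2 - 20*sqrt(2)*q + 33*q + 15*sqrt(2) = (q - 3)*(q - 1)*(q + 5*sqrt(2))*(sqrt(2)*q + 1)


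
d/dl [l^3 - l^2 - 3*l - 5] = 3*l^2 - 2*l - 3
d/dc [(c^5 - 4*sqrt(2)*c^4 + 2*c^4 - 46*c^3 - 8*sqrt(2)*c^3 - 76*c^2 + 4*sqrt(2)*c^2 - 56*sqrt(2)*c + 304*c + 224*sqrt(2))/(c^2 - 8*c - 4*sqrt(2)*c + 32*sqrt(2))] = (3*c^6 - 24*sqrt(2)*c^5 - 28*c^5 + 2*c^4 + 224*sqrt(2)*c^4 - 160*c^3 + 752*sqrt(2)*c^3 - 4088*sqrt(2)*c^2 - 1264*c^2 - 5312*sqrt(2)*c + 512*c - 1792 + 11520*sqrt(2))/(c^4 - 16*c^3 - 8*sqrt(2)*c^3 + 96*c^2 + 128*sqrt(2)*c^2 - 512*sqrt(2)*c - 512*c + 2048)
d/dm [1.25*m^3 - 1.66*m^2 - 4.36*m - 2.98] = 3.75*m^2 - 3.32*m - 4.36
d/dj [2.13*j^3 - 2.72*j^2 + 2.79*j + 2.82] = 6.39*j^2 - 5.44*j + 2.79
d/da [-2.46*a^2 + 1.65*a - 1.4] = 1.65 - 4.92*a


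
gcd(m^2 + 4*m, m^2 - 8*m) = m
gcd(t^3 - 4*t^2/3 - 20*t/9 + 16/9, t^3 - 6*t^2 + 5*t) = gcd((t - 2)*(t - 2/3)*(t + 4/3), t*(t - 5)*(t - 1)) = 1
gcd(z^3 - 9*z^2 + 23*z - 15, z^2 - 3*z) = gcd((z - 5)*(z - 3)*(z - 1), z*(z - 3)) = z - 3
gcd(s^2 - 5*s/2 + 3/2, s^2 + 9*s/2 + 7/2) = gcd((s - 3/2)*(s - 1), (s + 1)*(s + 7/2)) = 1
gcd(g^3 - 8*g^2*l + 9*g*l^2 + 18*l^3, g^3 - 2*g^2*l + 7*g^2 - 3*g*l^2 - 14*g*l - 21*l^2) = g^2 - 2*g*l - 3*l^2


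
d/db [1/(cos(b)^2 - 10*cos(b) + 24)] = 2*(cos(b) - 5)*sin(b)/(cos(b)^2 - 10*cos(b) + 24)^2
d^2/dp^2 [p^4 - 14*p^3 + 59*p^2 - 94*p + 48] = 12*p^2 - 84*p + 118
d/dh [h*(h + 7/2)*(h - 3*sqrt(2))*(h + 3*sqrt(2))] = 4*h^3 + 21*h^2/2 - 36*h - 63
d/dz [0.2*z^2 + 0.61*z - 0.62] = 0.4*z + 0.61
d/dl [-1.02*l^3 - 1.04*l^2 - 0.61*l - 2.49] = -3.06*l^2 - 2.08*l - 0.61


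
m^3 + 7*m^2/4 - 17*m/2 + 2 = (m - 2)*(m - 1/4)*(m + 4)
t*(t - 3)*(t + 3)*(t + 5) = t^4 + 5*t^3 - 9*t^2 - 45*t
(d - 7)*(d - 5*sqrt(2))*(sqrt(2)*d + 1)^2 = 2*d^4 - 14*d^3 - 8*sqrt(2)*d^3 - 19*d^2 + 56*sqrt(2)*d^2 - 5*sqrt(2)*d + 133*d + 35*sqrt(2)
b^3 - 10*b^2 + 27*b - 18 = (b - 6)*(b - 3)*(b - 1)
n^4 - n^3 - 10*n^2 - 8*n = n*(n - 4)*(n + 1)*(n + 2)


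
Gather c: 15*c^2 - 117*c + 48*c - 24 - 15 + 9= 15*c^2 - 69*c - 30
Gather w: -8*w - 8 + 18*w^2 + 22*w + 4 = 18*w^2 + 14*w - 4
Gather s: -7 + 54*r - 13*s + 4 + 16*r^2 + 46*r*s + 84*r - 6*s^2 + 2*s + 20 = 16*r^2 + 138*r - 6*s^2 + s*(46*r - 11) + 17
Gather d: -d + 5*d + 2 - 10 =4*d - 8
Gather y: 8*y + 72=8*y + 72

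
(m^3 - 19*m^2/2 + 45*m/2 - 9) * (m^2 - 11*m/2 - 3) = m^5 - 15*m^4 + 287*m^3/4 - 417*m^2/4 - 18*m + 27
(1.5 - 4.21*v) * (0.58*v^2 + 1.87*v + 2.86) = -2.4418*v^3 - 7.0027*v^2 - 9.2356*v + 4.29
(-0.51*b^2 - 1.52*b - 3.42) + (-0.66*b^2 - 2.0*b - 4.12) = -1.17*b^2 - 3.52*b - 7.54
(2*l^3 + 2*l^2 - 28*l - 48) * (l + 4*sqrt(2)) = 2*l^4 + 2*l^3 + 8*sqrt(2)*l^3 - 28*l^2 + 8*sqrt(2)*l^2 - 112*sqrt(2)*l - 48*l - 192*sqrt(2)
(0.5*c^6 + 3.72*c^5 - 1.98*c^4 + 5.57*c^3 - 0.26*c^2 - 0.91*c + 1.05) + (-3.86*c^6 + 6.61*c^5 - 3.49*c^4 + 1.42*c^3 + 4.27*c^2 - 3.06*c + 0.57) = -3.36*c^6 + 10.33*c^5 - 5.47*c^4 + 6.99*c^3 + 4.01*c^2 - 3.97*c + 1.62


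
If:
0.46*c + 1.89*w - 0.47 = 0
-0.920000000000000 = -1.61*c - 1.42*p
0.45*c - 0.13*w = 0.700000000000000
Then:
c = 1.52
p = -1.08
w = -0.12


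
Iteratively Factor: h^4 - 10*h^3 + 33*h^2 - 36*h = (h - 3)*(h^3 - 7*h^2 + 12*h) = (h - 3)^2*(h^2 - 4*h) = (h - 4)*(h - 3)^2*(h)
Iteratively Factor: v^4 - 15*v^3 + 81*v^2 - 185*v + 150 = (v - 2)*(v^3 - 13*v^2 + 55*v - 75) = (v - 5)*(v - 2)*(v^2 - 8*v + 15) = (v - 5)^2*(v - 2)*(v - 3)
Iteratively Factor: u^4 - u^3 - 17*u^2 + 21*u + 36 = (u + 4)*(u^3 - 5*u^2 + 3*u + 9) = (u + 1)*(u + 4)*(u^2 - 6*u + 9) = (u - 3)*(u + 1)*(u + 4)*(u - 3)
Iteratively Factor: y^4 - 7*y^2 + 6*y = (y)*(y^3 - 7*y + 6) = y*(y - 2)*(y^2 + 2*y - 3) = y*(y - 2)*(y + 3)*(y - 1)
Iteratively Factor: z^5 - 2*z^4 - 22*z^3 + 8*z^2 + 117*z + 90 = (z - 3)*(z^4 + z^3 - 19*z^2 - 49*z - 30) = (z - 3)*(z + 3)*(z^3 - 2*z^2 - 13*z - 10) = (z - 3)*(z + 1)*(z + 3)*(z^2 - 3*z - 10) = (z - 5)*(z - 3)*(z + 1)*(z + 3)*(z + 2)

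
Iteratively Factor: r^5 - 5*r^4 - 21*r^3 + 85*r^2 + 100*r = (r + 4)*(r^4 - 9*r^3 + 15*r^2 + 25*r) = (r - 5)*(r + 4)*(r^3 - 4*r^2 - 5*r) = (r - 5)^2*(r + 4)*(r^2 + r) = (r - 5)^2*(r + 1)*(r + 4)*(r)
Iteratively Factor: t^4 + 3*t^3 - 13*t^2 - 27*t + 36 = (t + 3)*(t^3 - 13*t + 12) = (t + 3)*(t + 4)*(t^2 - 4*t + 3) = (t - 1)*(t + 3)*(t + 4)*(t - 3)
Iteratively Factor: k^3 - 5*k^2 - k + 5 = (k - 5)*(k^2 - 1) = (k - 5)*(k + 1)*(k - 1)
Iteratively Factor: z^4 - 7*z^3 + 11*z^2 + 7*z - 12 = (z + 1)*(z^3 - 8*z^2 + 19*z - 12) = (z - 1)*(z + 1)*(z^2 - 7*z + 12) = (z - 3)*(z - 1)*(z + 1)*(z - 4)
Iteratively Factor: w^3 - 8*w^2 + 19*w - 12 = (w - 4)*(w^2 - 4*w + 3) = (w - 4)*(w - 3)*(w - 1)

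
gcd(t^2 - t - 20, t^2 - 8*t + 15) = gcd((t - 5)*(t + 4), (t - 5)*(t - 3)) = t - 5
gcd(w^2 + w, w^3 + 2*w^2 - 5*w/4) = w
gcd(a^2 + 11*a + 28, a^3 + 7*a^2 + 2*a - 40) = a + 4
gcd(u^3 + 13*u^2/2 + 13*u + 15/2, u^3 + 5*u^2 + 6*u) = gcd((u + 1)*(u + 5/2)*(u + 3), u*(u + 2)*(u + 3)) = u + 3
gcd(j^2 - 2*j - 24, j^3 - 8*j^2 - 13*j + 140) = j + 4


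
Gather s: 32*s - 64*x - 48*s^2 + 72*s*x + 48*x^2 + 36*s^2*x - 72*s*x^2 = s^2*(36*x - 48) + s*(-72*x^2 + 72*x + 32) + 48*x^2 - 64*x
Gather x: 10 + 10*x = 10*x + 10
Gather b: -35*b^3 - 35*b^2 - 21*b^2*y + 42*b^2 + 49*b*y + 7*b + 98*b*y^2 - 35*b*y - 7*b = -35*b^3 + b^2*(7 - 21*y) + b*(98*y^2 + 14*y)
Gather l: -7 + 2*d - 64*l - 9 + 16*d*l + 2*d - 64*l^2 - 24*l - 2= 4*d - 64*l^2 + l*(16*d - 88) - 18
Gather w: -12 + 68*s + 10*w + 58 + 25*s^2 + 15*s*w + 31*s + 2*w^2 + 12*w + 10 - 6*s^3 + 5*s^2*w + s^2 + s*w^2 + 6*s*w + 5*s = -6*s^3 + 26*s^2 + 104*s + w^2*(s + 2) + w*(5*s^2 + 21*s + 22) + 56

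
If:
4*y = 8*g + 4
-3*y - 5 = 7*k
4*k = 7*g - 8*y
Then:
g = -8/13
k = -8/13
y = -3/13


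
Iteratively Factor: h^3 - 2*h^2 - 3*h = (h - 3)*(h^2 + h) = h*(h - 3)*(h + 1)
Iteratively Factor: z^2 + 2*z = (z)*(z + 2)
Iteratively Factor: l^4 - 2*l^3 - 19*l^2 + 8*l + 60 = (l + 3)*(l^3 - 5*l^2 - 4*l + 20) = (l + 2)*(l + 3)*(l^2 - 7*l + 10) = (l - 5)*(l + 2)*(l + 3)*(l - 2)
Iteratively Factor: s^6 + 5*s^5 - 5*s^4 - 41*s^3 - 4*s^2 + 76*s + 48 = (s - 2)*(s^5 + 7*s^4 + 9*s^3 - 23*s^2 - 50*s - 24) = (s - 2)^2*(s^4 + 9*s^3 + 27*s^2 + 31*s + 12) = (s - 2)^2*(s + 1)*(s^3 + 8*s^2 + 19*s + 12) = (s - 2)^2*(s + 1)*(s + 3)*(s^2 + 5*s + 4) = (s - 2)^2*(s + 1)^2*(s + 3)*(s + 4)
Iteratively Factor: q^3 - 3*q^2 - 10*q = (q - 5)*(q^2 + 2*q) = (q - 5)*(q + 2)*(q)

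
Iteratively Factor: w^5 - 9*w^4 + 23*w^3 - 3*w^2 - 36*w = (w - 3)*(w^4 - 6*w^3 + 5*w^2 + 12*w) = (w - 4)*(w - 3)*(w^3 - 2*w^2 - 3*w) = (w - 4)*(w - 3)^2*(w^2 + w) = (w - 4)*(w - 3)^2*(w + 1)*(w)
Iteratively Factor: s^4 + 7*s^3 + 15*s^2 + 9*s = (s)*(s^3 + 7*s^2 + 15*s + 9) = s*(s + 3)*(s^2 + 4*s + 3) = s*(s + 1)*(s + 3)*(s + 3)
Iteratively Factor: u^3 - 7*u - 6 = (u - 3)*(u^2 + 3*u + 2) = (u - 3)*(u + 2)*(u + 1)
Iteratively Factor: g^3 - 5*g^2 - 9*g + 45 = (g - 5)*(g^2 - 9) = (g - 5)*(g + 3)*(g - 3)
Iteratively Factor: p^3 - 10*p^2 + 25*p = (p)*(p^2 - 10*p + 25) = p*(p - 5)*(p - 5)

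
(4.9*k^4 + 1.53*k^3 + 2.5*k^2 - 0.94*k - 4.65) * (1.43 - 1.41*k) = -6.909*k^5 + 4.8497*k^4 - 1.3371*k^3 + 4.9004*k^2 + 5.2123*k - 6.6495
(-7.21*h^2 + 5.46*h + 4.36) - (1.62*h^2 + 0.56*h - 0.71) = -8.83*h^2 + 4.9*h + 5.07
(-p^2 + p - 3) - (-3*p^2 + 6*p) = 2*p^2 - 5*p - 3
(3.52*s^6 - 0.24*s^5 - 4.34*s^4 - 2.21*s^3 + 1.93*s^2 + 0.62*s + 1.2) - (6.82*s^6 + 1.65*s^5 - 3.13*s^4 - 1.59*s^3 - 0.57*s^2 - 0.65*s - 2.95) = -3.3*s^6 - 1.89*s^5 - 1.21*s^4 - 0.62*s^3 + 2.5*s^2 + 1.27*s + 4.15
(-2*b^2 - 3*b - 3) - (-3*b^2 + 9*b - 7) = b^2 - 12*b + 4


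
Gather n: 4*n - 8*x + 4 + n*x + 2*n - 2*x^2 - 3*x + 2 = n*(x + 6) - 2*x^2 - 11*x + 6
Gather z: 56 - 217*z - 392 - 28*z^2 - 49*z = -28*z^2 - 266*z - 336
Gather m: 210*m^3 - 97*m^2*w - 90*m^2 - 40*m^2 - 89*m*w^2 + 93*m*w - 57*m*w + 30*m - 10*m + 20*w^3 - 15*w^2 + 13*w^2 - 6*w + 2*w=210*m^3 + m^2*(-97*w - 130) + m*(-89*w^2 + 36*w + 20) + 20*w^3 - 2*w^2 - 4*w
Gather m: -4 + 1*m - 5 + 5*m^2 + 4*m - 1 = 5*m^2 + 5*m - 10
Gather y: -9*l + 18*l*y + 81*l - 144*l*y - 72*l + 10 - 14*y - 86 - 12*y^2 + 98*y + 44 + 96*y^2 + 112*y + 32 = 84*y^2 + y*(196 - 126*l)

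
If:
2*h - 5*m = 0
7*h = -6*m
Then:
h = 0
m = 0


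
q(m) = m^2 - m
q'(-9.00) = -19.00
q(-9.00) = 90.00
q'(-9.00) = -19.00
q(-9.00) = 90.00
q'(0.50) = 0.00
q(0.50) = -0.25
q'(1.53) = 2.06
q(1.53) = 0.81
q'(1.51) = 2.02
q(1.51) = 0.77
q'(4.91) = 8.82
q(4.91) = 19.20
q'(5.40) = 9.80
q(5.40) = 23.76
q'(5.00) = 9.00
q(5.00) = 20.00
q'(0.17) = -0.66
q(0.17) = -0.14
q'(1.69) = 2.38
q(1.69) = 1.17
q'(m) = 2*m - 1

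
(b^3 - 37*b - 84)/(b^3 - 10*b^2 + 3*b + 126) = (b + 4)/(b - 6)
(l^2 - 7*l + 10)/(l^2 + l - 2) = (l^2 - 7*l + 10)/(l^2 + l - 2)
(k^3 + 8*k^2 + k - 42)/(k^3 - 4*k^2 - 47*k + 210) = (k^2 + k - 6)/(k^2 - 11*k + 30)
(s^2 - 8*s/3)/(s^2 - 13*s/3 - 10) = s*(8 - 3*s)/(-3*s^2 + 13*s + 30)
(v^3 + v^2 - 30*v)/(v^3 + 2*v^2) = (v^2 + v - 30)/(v*(v + 2))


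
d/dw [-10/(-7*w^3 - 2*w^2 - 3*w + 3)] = 10*(-21*w^2 - 4*w - 3)/(7*w^3 + 2*w^2 + 3*w - 3)^2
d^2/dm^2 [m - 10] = 0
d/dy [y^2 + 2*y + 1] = 2*y + 2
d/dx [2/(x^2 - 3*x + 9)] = 2*(3 - 2*x)/(x^2 - 3*x + 9)^2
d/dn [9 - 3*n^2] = -6*n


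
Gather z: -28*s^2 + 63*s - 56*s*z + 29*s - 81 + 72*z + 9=-28*s^2 + 92*s + z*(72 - 56*s) - 72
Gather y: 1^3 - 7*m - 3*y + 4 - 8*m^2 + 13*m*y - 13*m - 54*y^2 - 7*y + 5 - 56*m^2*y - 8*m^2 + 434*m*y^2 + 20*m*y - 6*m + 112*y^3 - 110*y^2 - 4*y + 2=-16*m^2 - 26*m + 112*y^3 + y^2*(434*m - 164) + y*(-56*m^2 + 33*m - 14) + 12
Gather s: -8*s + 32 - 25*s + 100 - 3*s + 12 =144 - 36*s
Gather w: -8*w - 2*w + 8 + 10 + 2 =20 - 10*w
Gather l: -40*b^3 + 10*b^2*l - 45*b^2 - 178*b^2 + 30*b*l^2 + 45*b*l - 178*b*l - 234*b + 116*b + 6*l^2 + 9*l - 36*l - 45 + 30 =-40*b^3 - 223*b^2 - 118*b + l^2*(30*b + 6) + l*(10*b^2 - 133*b - 27) - 15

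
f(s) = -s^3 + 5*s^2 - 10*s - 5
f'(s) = -3*s^2 + 10*s - 10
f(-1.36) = 20.36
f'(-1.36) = -29.15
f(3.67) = -23.79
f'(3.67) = -13.71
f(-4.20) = 199.29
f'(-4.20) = -104.92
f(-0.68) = 4.43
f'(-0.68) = -18.19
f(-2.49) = 66.34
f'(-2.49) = -53.50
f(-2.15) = 49.55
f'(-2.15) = -45.37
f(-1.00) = 11.00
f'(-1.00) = -23.00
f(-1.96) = 41.34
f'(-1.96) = -41.12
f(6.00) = -101.00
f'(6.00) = -58.00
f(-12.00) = 2563.00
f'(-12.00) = -562.00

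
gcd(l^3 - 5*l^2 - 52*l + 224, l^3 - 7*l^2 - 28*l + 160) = l^2 - 12*l + 32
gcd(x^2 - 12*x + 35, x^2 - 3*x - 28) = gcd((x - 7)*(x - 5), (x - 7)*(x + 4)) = x - 7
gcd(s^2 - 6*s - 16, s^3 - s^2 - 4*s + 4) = s + 2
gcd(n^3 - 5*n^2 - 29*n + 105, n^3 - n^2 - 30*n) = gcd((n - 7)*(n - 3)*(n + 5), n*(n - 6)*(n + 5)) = n + 5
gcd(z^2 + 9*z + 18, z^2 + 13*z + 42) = z + 6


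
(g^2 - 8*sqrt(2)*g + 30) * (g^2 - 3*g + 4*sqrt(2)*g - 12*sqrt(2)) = g^4 - 4*sqrt(2)*g^3 - 3*g^3 - 34*g^2 + 12*sqrt(2)*g^2 + 102*g + 120*sqrt(2)*g - 360*sqrt(2)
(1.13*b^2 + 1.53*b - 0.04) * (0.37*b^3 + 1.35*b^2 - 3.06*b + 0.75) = 0.4181*b^5 + 2.0916*b^4 - 1.4071*b^3 - 3.8883*b^2 + 1.2699*b - 0.03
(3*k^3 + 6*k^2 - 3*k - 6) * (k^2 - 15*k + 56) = 3*k^5 - 39*k^4 + 75*k^3 + 375*k^2 - 78*k - 336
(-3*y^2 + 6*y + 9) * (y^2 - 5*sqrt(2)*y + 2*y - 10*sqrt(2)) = -3*y^4 + 15*sqrt(2)*y^3 + 21*y^2 - 105*sqrt(2)*y + 18*y - 90*sqrt(2)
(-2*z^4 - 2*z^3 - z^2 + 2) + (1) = -2*z^4 - 2*z^3 - z^2 + 3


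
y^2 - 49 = (y - 7)*(y + 7)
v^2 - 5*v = v*(v - 5)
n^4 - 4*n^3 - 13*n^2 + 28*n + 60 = (n - 5)*(n - 3)*(n + 2)^2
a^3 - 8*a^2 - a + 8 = (a - 8)*(a - 1)*(a + 1)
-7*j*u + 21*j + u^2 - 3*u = (-7*j + u)*(u - 3)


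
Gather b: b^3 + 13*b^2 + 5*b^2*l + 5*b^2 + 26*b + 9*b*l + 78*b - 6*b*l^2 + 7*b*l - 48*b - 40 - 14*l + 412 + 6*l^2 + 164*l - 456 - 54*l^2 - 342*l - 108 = b^3 + b^2*(5*l + 18) + b*(-6*l^2 + 16*l + 56) - 48*l^2 - 192*l - 192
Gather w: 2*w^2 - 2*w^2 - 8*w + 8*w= 0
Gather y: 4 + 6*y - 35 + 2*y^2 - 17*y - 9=2*y^2 - 11*y - 40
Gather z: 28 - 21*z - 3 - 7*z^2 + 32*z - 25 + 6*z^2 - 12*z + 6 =-z^2 - z + 6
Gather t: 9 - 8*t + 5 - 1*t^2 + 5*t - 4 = -t^2 - 3*t + 10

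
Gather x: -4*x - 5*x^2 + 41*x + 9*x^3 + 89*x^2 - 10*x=9*x^3 + 84*x^2 + 27*x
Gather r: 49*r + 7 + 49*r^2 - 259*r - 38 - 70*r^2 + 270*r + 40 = -21*r^2 + 60*r + 9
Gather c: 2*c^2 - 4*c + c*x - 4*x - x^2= 2*c^2 + c*(x - 4) - x^2 - 4*x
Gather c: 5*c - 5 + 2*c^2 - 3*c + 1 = 2*c^2 + 2*c - 4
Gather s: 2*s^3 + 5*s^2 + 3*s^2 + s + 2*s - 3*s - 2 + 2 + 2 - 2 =2*s^3 + 8*s^2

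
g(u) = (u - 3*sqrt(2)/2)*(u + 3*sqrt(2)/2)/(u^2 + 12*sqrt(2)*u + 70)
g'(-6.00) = -11.85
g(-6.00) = 7.54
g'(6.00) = 0.04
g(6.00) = 0.15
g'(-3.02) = -0.28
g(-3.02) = 0.17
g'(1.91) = 0.04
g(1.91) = -0.00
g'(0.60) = 0.03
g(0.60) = -0.05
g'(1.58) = 0.04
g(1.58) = -0.02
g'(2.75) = 0.04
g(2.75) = 0.02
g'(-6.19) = -18.32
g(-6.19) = 10.35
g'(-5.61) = -5.74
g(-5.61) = 4.30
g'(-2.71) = -0.21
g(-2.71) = 0.09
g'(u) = (-2*u - 12*sqrt(2))*(u - 3*sqrt(2)/2)*(u + 3*sqrt(2)/2)/(u^2 + 12*sqrt(2)*u + 70)^2 + (u - 3*sqrt(2)/2)/(u^2 + 12*sqrt(2)*u + 70) + (u + 3*sqrt(2)/2)/(u^2 + 12*sqrt(2)*u + 70)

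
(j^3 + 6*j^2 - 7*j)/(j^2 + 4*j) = (j^2 + 6*j - 7)/(j + 4)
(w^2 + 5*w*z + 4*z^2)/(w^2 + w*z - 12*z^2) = (-w - z)/(-w + 3*z)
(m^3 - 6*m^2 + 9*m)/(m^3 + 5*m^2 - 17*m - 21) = m*(m - 3)/(m^2 + 8*m + 7)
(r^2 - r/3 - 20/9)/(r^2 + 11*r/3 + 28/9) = (3*r - 5)/(3*r + 7)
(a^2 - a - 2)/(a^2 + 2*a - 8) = (a + 1)/(a + 4)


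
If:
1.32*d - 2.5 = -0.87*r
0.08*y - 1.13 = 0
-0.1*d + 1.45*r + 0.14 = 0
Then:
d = 1.87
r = 0.03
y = 14.12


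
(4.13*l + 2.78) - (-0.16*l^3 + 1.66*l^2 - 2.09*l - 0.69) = 0.16*l^3 - 1.66*l^2 + 6.22*l + 3.47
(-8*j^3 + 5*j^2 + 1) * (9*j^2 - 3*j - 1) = -72*j^5 + 69*j^4 - 7*j^3 + 4*j^2 - 3*j - 1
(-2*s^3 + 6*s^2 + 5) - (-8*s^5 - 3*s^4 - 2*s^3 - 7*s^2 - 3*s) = 8*s^5 + 3*s^4 + 13*s^2 + 3*s + 5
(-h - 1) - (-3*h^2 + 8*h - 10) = 3*h^2 - 9*h + 9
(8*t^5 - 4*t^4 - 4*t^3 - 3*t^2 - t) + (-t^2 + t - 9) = 8*t^5 - 4*t^4 - 4*t^3 - 4*t^2 - 9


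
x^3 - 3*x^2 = x^2*(x - 3)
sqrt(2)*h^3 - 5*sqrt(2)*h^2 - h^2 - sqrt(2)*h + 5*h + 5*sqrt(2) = (h - 5)*(h - sqrt(2))*(sqrt(2)*h + 1)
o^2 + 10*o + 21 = (o + 3)*(o + 7)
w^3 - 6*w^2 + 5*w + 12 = (w - 4)*(w - 3)*(w + 1)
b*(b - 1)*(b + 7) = b^3 + 6*b^2 - 7*b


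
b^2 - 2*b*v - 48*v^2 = (b - 8*v)*(b + 6*v)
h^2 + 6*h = h*(h + 6)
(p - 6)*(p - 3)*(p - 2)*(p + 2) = p^4 - 9*p^3 + 14*p^2 + 36*p - 72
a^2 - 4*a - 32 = (a - 8)*(a + 4)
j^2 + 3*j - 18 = (j - 3)*(j + 6)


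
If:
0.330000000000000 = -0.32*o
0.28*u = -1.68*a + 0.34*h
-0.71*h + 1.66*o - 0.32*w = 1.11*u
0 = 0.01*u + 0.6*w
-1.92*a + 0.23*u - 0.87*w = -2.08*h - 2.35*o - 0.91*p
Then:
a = 28.8926894701543*w - 0.487959004024145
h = 93.3521126760563*w - 2.41109154929577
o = -1.03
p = 7.1446446536361 - 136.294978663188*w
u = -60.0*w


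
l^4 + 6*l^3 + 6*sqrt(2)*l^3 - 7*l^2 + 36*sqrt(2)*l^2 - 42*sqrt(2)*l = l*(l - 1)*(l + 7)*(l + 6*sqrt(2))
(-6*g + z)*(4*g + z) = -24*g^2 - 2*g*z + z^2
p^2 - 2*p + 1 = (p - 1)^2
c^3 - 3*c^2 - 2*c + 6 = (c - 3)*(c - sqrt(2))*(c + sqrt(2))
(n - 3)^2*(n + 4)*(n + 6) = n^4 + 4*n^3 - 27*n^2 - 54*n + 216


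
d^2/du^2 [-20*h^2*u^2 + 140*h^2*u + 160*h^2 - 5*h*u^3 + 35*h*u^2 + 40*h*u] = 10*h*(-4*h - 3*u + 7)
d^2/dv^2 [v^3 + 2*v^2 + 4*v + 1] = 6*v + 4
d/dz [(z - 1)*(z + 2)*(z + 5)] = 3*z^2 + 12*z + 3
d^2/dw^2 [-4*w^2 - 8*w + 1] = -8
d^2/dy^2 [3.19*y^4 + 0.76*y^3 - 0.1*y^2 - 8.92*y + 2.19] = 38.28*y^2 + 4.56*y - 0.2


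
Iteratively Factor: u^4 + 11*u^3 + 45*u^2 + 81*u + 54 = (u + 3)*(u^3 + 8*u^2 + 21*u + 18) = (u + 3)^2*(u^2 + 5*u + 6) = (u + 2)*(u + 3)^2*(u + 3)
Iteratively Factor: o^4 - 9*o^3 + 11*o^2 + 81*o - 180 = (o - 3)*(o^3 - 6*o^2 - 7*o + 60) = (o - 5)*(o - 3)*(o^2 - o - 12) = (o - 5)*(o - 3)*(o + 3)*(o - 4)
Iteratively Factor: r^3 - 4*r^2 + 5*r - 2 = (r - 1)*(r^2 - 3*r + 2) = (r - 2)*(r - 1)*(r - 1)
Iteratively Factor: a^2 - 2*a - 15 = (a + 3)*(a - 5)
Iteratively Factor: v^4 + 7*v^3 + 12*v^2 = (v + 3)*(v^3 + 4*v^2) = (v + 3)*(v + 4)*(v^2) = v*(v + 3)*(v + 4)*(v)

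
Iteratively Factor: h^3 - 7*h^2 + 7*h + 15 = (h - 5)*(h^2 - 2*h - 3) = (h - 5)*(h + 1)*(h - 3)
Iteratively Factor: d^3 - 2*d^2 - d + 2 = (d + 1)*(d^2 - 3*d + 2) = (d - 1)*(d + 1)*(d - 2)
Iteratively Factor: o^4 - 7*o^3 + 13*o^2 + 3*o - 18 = (o - 3)*(o^3 - 4*o^2 + o + 6) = (o - 3)*(o + 1)*(o^2 - 5*o + 6) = (o - 3)^2*(o + 1)*(o - 2)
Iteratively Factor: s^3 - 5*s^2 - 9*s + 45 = (s - 3)*(s^2 - 2*s - 15) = (s - 5)*(s - 3)*(s + 3)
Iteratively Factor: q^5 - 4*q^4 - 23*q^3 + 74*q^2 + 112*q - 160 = (q + 4)*(q^4 - 8*q^3 + 9*q^2 + 38*q - 40) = (q + 2)*(q + 4)*(q^3 - 10*q^2 + 29*q - 20) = (q - 1)*(q + 2)*(q + 4)*(q^2 - 9*q + 20) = (q - 5)*(q - 1)*(q + 2)*(q + 4)*(q - 4)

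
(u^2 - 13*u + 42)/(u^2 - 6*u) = (u - 7)/u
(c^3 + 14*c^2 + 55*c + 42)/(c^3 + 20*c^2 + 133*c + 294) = (c + 1)/(c + 7)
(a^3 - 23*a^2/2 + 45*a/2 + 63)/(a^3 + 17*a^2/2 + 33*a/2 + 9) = (a^2 - 13*a + 42)/(a^2 + 7*a + 6)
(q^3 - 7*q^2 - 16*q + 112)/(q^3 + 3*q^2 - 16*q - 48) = (q - 7)/(q + 3)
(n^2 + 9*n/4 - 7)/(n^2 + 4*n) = (n - 7/4)/n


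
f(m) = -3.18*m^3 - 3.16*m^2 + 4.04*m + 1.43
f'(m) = -9.54*m^2 - 6.32*m + 4.04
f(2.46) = -55.10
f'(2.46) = -69.24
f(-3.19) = 59.61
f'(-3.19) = -72.88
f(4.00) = -236.49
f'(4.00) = -173.88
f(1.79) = -19.70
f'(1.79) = -37.84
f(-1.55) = -0.58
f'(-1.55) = -9.08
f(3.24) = -126.81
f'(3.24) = -116.58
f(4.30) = -292.46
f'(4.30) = -199.53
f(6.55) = -1001.30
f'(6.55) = -446.65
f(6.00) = -774.97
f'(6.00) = -377.32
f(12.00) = -5900.17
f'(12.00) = -1445.56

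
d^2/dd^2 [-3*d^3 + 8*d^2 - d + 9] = 16 - 18*d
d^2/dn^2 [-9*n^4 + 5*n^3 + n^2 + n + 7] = -108*n^2 + 30*n + 2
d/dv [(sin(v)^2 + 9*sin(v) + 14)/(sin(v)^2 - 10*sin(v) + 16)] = (-19*sin(v)^2 + 4*sin(v) + 284)*cos(v)/((sin(v) - 8)^2*(sin(v) - 2)^2)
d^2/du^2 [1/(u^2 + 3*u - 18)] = 2*(-u^2 - 3*u + (2*u + 3)^2 + 18)/(u^2 + 3*u - 18)^3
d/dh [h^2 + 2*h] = 2*h + 2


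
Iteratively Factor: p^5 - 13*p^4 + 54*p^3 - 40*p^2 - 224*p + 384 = (p - 4)*(p^4 - 9*p^3 + 18*p^2 + 32*p - 96) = (p - 4)^2*(p^3 - 5*p^2 - 2*p + 24) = (p - 4)^2*(p + 2)*(p^2 - 7*p + 12) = (p - 4)^2*(p - 3)*(p + 2)*(p - 4)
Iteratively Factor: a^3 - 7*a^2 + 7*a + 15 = (a + 1)*(a^2 - 8*a + 15) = (a - 3)*(a + 1)*(a - 5)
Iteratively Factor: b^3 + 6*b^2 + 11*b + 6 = (b + 1)*(b^2 + 5*b + 6) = (b + 1)*(b + 2)*(b + 3)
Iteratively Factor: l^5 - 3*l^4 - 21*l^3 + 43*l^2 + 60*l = (l + 1)*(l^4 - 4*l^3 - 17*l^2 + 60*l) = (l + 1)*(l + 4)*(l^3 - 8*l^2 + 15*l) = (l - 5)*(l + 1)*(l + 4)*(l^2 - 3*l) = l*(l - 5)*(l + 1)*(l + 4)*(l - 3)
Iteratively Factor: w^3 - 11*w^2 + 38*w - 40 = (w - 5)*(w^2 - 6*w + 8) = (w - 5)*(w - 2)*(w - 4)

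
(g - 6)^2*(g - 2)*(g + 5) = g^4 - 9*g^3 - 10*g^2 + 228*g - 360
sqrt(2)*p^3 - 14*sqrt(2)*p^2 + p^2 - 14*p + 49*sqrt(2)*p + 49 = (p - 7)^2*(sqrt(2)*p + 1)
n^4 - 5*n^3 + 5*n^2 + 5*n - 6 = (n - 3)*(n - 2)*(n - 1)*(n + 1)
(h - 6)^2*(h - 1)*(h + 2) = h^4 - 11*h^3 + 22*h^2 + 60*h - 72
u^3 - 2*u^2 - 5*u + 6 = (u - 3)*(u - 1)*(u + 2)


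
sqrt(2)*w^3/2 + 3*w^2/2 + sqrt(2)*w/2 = w*(w + sqrt(2))*(sqrt(2)*w/2 + 1/2)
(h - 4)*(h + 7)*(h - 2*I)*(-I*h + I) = -I*h^4 - 2*h^3 - 2*I*h^3 - 4*h^2 + 31*I*h^2 + 62*h - 28*I*h - 56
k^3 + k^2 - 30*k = k*(k - 5)*(k + 6)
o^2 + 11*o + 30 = (o + 5)*(o + 6)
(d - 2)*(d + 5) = d^2 + 3*d - 10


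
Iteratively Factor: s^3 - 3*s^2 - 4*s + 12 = (s - 3)*(s^2 - 4) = (s - 3)*(s + 2)*(s - 2)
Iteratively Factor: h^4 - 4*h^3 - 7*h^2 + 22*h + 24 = (h + 2)*(h^3 - 6*h^2 + 5*h + 12) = (h - 3)*(h + 2)*(h^2 - 3*h - 4) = (h - 4)*(h - 3)*(h + 2)*(h + 1)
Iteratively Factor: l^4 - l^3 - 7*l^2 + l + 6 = (l - 1)*(l^3 - 7*l - 6) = (l - 1)*(l + 1)*(l^2 - l - 6) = (l - 1)*(l + 1)*(l + 2)*(l - 3)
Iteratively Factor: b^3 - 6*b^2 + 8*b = (b)*(b^2 - 6*b + 8) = b*(b - 4)*(b - 2)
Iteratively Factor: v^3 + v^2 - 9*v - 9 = (v + 3)*(v^2 - 2*v - 3) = (v - 3)*(v + 3)*(v + 1)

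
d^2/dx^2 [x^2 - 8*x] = 2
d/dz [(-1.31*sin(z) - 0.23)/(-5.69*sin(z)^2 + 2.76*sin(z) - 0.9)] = (-7.4539*sin(z)^2 - 2.6174*sin(z) + 1.8138)*cos(z)/(32.3761*sin(z)^4 - 31.4088*sin(z)^3 + 17.8596*sin(z)^2 - 4.968*sin(z) + 0.81)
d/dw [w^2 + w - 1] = 2*w + 1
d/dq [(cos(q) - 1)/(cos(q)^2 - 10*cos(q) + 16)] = (cos(q)^2 - 2*cos(q) - 6)*sin(q)/(cos(q)^2 - 10*cos(q) + 16)^2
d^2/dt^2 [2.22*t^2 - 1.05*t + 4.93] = 4.44000000000000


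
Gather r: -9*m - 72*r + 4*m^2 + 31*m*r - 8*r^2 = 4*m^2 - 9*m - 8*r^2 + r*(31*m - 72)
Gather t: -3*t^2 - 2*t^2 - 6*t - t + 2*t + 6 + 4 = -5*t^2 - 5*t + 10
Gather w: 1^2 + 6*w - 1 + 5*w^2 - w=5*w^2 + 5*w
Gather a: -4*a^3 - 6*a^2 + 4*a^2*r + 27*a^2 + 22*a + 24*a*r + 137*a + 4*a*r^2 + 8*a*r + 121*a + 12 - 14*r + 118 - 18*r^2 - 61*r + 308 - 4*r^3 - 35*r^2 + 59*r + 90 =-4*a^3 + a^2*(4*r + 21) + a*(4*r^2 + 32*r + 280) - 4*r^3 - 53*r^2 - 16*r + 528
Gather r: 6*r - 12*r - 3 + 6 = 3 - 6*r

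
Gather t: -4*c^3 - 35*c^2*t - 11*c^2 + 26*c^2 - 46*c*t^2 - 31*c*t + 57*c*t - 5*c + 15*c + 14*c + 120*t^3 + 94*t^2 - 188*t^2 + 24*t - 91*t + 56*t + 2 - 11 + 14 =-4*c^3 + 15*c^2 + 24*c + 120*t^3 + t^2*(-46*c - 94) + t*(-35*c^2 + 26*c - 11) + 5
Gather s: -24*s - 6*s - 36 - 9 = -30*s - 45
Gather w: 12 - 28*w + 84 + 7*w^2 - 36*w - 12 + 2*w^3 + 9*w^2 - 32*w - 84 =2*w^3 + 16*w^2 - 96*w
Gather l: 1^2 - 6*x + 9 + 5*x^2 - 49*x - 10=5*x^2 - 55*x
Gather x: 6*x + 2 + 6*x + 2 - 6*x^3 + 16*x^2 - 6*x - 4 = -6*x^3 + 16*x^2 + 6*x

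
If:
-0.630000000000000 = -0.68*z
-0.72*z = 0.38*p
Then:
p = -1.76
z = 0.93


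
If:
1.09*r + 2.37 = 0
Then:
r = -2.17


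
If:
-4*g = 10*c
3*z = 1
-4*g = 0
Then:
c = 0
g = 0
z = 1/3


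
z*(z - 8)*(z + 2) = z^3 - 6*z^2 - 16*z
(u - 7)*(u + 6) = u^2 - u - 42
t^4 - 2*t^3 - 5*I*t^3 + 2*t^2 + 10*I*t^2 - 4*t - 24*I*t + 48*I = (t - 2)*(t - 4*I)*(t - 3*I)*(t + 2*I)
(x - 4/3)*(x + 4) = x^2 + 8*x/3 - 16/3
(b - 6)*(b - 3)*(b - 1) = b^3 - 10*b^2 + 27*b - 18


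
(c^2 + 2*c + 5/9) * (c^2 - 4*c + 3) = c^4 - 2*c^3 - 40*c^2/9 + 34*c/9 + 5/3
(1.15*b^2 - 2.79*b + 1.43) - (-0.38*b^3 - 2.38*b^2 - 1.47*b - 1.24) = 0.38*b^3 + 3.53*b^2 - 1.32*b + 2.67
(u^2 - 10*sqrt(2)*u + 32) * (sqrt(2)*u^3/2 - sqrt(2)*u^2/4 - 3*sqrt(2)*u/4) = sqrt(2)*u^5/2 - 10*u^4 - sqrt(2)*u^4/4 + 5*u^3 + 61*sqrt(2)*u^3/4 - 8*sqrt(2)*u^2 + 15*u^2 - 24*sqrt(2)*u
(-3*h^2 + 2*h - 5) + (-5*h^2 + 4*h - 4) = -8*h^2 + 6*h - 9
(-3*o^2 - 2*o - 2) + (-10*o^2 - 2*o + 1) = -13*o^2 - 4*o - 1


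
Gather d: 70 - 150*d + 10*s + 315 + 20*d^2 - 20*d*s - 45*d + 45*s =20*d^2 + d*(-20*s - 195) + 55*s + 385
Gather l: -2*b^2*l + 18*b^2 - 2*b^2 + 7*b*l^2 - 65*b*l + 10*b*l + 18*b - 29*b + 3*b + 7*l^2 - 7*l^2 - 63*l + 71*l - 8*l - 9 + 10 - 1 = 16*b^2 + 7*b*l^2 - 8*b + l*(-2*b^2 - 55*b)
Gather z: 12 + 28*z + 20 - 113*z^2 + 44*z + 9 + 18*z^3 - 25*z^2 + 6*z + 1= 18*z^3 - 138*z^2 + 78*z + 42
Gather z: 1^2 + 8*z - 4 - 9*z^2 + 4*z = -9*z^2 + 12*z - 3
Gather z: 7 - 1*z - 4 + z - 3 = 0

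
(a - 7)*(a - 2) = a^2 - 9*a + 14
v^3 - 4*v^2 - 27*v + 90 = (v - 6)*(v - 3)*(v + 5)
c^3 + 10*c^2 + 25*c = c*(c + 5)^2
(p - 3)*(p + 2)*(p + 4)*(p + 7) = p^4 + 10*p^3 + 11*p^2 - 94*p - 168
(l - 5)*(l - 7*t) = l^2 - 7*l*t - 5*l + 35*t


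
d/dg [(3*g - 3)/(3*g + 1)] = 12/(3*g + 1)^2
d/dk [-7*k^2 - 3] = -14*k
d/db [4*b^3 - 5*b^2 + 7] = 2*b*(6*b - 5)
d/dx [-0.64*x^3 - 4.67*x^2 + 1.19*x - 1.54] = -1.92*x^2 - 9.34*x + 1.19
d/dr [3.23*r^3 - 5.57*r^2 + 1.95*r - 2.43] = 9.69*r^2 - 11.14*r + 1.95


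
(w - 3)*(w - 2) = w^2 - 5*w + 6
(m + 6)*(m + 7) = m^2 + 13*m + 42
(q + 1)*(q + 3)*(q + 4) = q^3 + 8*q^2 + 19*q + 12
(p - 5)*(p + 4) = p^2 - p - 20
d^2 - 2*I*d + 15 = (d - 5*I)*(d + 3*I)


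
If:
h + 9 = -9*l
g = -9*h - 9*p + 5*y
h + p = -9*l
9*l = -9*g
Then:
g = 5*y/82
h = 45*y/82 - 9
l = -5*y/82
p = 9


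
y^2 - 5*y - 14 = (y - 7)*(y + 2)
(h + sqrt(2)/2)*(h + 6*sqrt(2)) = h^2 + 13*sqrt(2)*h/2 + 6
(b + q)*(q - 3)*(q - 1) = b*q^2 - 4*b*q + 3*b + q^3 - 4*q^2 + 3*q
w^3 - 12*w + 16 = (w - 2)^2*(w + 4)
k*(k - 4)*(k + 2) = k^3 - 2*k^2 - 8*k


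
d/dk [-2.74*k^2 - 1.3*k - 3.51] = -5.48*k - 1.3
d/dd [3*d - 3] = 3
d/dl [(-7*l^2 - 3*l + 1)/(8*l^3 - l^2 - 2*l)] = (56*l^4 + 48*l^3 - 13*l^2 + 2*l + 2)/(l^2*(64*l^4 - 16*l^3 - 31*l^2 + 4*l + 4))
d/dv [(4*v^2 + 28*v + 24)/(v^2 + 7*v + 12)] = 24*(2*v + 7)/(v^2 + 7*v + 12)^2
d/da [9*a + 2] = 9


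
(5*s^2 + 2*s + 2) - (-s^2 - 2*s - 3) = 6*s^2 + 4*s + 5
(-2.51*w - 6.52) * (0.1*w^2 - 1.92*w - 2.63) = -0.251*w^3 + 4.1672*w^2 + 19.1197*w + 17.1476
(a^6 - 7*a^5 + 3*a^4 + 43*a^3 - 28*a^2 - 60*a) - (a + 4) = a^6 - 7*a^5 + 3*a^4 + 43*a^3 - 28*a^2 - 61*a - 4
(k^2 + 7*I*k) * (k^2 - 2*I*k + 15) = k^4 + 5*I*k^3 + 29*k^2 + 105*I*k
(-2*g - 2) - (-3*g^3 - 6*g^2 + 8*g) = 3*g^3 + 6*g^2 - 10*g - 2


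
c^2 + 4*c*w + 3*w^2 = (c + w)*(c + 3*w)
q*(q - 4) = q^2 - 4*q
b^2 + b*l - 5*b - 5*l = (b - 5)*(b + l)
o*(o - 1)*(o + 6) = o^3 + 5*o^2 - 6*o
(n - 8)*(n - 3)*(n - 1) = n^3 - 12*n^2 + 35*n - 24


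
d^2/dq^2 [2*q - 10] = 0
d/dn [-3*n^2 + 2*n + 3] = 2 - 6*n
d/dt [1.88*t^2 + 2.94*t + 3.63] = 3.76*t + 2.94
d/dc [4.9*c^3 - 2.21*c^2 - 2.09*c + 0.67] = 14.7*c^2 - 4.42*c - 2.09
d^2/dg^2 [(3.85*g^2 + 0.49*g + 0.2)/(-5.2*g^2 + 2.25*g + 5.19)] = (-1.13686837721616e-13*g^4 - 116.5892*g^3 - 655.8708*g^2 - 65.30472*g - 208.78422)/(140.608*g^6 - 182.52*g^5 - 342.0378*g^4 + 352.947375*g^3 + 341.380035*g^2 - 181.818675*g - 139.798359)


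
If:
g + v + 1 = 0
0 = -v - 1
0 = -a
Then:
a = 0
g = 0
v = -1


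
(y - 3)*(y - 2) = y^2 - 5*y + 6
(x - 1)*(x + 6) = x^2 + 5*x - 6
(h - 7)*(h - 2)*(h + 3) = h^3 - 6*h^2 - 13*h + 42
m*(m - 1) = m^2 - m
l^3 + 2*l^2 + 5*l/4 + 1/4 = (l + 1/2)^2*(l + 1)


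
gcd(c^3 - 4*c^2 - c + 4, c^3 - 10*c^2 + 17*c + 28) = c^2 - 3*c - 4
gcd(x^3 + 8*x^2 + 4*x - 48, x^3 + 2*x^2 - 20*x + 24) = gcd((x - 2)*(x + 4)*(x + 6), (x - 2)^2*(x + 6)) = x^2 + 4*x - 12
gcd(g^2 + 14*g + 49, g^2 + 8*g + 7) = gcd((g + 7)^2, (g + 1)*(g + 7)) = g + 7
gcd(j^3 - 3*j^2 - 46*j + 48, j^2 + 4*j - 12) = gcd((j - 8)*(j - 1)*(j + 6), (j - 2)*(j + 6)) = j + 6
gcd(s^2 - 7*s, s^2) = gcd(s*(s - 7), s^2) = s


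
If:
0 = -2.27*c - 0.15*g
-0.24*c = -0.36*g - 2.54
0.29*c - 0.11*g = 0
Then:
No Solution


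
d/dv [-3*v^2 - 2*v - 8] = -6*v - 2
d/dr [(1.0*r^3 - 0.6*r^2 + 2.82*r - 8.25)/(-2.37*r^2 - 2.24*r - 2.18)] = (-2.37*r^4 - 4.48*r^3 + 1.4874*r^2 - 36.489*r - 24.6276)/(5.6169*r^4 + 10.6176*r^3 + 15.3508*r^2 + 9.7664*r + 4.7524)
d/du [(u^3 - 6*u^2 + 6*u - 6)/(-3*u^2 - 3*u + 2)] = 3*(-u^4 - 2*u^3 + 14*u^2 - 20*u - 2)/(9*u^4 + 18*u^3 - 3*u^2 - 12*u + 4)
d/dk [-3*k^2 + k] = 1 - 6*k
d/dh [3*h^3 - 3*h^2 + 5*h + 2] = 9*h^2 - 6*h + 5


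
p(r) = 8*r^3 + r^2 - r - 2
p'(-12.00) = 3431.00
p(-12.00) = -13670.00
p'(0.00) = -1.00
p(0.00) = -2.00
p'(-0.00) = -1.00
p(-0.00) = -2.00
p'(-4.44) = 463.25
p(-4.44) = -678.07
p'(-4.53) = 482.44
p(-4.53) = -720.63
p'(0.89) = 19.79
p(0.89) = 3.54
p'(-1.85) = 77.44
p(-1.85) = -47.38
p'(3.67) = 329.59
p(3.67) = 403.25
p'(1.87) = 86.67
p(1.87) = 51.94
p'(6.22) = 939.96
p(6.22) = 1955.60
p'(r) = 24*r^2 + 2*r - 1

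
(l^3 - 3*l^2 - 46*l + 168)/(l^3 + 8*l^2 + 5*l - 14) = (l^2 - 10*l + 24)/(l^2 + l - 2)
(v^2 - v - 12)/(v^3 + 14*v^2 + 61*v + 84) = (v - 4)/(v^2 + 11*v + 28)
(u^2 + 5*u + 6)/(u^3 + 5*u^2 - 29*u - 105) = (u + 2)/(u^2 + 2*u - 35)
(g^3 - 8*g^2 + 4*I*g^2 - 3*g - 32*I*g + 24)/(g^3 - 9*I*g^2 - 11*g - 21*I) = (g^2 + g*(-8 + 3*I) - 24*I)/(g^2 - 10*I*g - 21)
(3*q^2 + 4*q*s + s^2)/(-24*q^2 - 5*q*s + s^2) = (-q - s)/(8*q - s)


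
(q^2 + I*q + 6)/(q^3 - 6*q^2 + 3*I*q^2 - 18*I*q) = (q - 2*I)/(q*(q - 6))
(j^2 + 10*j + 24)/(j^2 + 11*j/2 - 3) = 2*(j + 4)/(2*j - 1)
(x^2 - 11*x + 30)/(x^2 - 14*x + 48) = (x - 5)/(x - 8)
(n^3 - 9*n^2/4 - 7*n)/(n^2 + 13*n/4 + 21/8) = 2*n*(n - 4)/(2*n + 3)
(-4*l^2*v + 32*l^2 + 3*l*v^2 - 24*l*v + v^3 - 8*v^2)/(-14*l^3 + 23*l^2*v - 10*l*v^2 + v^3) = (4*l*v - 32*l + v^2 - 8*v)/(14*l^2 - 9*l*v + v^2)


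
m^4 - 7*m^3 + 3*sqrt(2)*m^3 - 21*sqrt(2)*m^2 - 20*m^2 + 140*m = m*(m - 7)*(m - 2*sqrt(2))*(m + 5*sqrt(2))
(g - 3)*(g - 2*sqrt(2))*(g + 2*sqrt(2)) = g^3 - 3*g^2 - 8*g + 24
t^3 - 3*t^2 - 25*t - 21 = (t - 7)*(t + 1)*(t + 3)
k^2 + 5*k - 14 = (k - 2)*(k + 7)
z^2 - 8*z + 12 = (z - 6)*(z - 2)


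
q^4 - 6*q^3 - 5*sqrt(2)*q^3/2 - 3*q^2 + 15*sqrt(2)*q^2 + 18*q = q*(q - 6)*(q - 3*sqrt(2))*(q + sqrt(2)/2)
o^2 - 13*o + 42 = (o - 7)*(o - 6)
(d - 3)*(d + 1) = d^2 - 2*d - 3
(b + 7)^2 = b^2 + 14*b + 49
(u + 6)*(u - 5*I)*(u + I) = u^3 + 6*u^2 - 4*I*u^2 + 5*u - 24*I*u + 30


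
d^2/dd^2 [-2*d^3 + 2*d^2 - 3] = 4 - 12*d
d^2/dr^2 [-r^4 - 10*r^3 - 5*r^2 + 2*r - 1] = -12*r^2 - 60*r - 10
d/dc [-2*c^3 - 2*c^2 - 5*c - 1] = -6*c^2 - 4*c - 5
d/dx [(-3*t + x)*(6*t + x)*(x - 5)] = -18*t^2 + 6*t*x - 15*t + 3*x^2 - 10*x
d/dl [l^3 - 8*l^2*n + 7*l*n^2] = 3*l^2 - 16*l*n + 7*n^2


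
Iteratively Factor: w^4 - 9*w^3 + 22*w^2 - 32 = (w + 1)*(w^3 - 10*w^2 + 32*w - 32) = (w - 2)*(w + 1)*(w^2 - 8*w + 16) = (w - 4)*(w - 2)*(w + 1)*(w - 4)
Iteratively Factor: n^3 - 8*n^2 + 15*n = (n - 3)*(n^2 - 5*n) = n*(n - 3)*(n - 5)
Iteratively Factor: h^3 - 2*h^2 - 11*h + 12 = (h - 1)*(h^2 - h - 12) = (h - 4)*(h - 1)*(h + 3)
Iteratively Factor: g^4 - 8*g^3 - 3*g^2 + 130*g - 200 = (g - 2)*(g^3 - 6*g^2 - 15*g + 100) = (g - 5)*(g - 2)*(g^2 - g - 20) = (g - 5)*(g - 2)*(g + 4)*(g - 5)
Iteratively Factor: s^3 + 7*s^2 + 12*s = (s + 4)*(s^2 + 3*s) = s*(s + 4)*(s + 3)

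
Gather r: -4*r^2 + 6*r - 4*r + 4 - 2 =-4*r^2 + 2*r + 2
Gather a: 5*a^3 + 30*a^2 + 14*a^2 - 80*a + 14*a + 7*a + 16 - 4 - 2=5*a^3 + 44*a^2 - 59*a + 10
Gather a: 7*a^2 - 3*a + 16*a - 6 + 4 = 7*a^2 + 13*a - 2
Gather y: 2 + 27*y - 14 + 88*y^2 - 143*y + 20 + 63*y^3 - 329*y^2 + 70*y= 63*y^3 - 241*y^2 - 46*y + 8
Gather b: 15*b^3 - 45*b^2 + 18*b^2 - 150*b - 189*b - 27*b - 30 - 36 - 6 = 15*b^3 - 27*b^2 - 366*b - 72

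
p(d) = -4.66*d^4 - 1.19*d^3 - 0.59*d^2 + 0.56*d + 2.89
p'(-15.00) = 62125.01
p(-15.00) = -232034.51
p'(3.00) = -538.39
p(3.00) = -410.33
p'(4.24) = -1489.46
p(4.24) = -1602.13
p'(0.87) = -15.44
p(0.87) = -0.52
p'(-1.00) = 16.81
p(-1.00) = -1.73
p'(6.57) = -5447.47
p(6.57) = -9038.93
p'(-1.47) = 53.79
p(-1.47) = -17.19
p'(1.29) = -46.92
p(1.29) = -12.83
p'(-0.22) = 0.85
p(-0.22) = 2.74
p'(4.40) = -1661.58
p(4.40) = -1854.05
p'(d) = -18.64*d^3 - 3.57*d^2 - 1.18*d + 0.56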